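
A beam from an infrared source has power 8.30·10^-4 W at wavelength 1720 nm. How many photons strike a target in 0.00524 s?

3.77·10^13 photons

Total energy: E_total = P·t = 8.30·10^-4 × 0.00524 = 4.349·10^-6 J.
Per-photon energy: E = 1.155·10^-19 J.
N = E_total / E_photon = 3.77·10^13.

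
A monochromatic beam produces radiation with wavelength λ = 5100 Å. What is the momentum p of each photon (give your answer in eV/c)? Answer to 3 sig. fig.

2.43 eV/c

Take h = 6.62607015 × 10^-34 J·s, c = 2.99792458 × 10^8 m/s, 1 eV = 1.602176634 × 10^-19 J.
In SI units: λ = 5100 Å = 5.1 × 10^-7 m.
Apply p = h/λ: p = 1.299 × 10^-27 kg·m/s.
Converting to eV/c: p = 2.431 eV/c ≈ 2.43 eV/c.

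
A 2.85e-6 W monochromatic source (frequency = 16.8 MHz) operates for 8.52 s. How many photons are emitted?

Total energy: E_total = P·t = 2.85e-6 × 8.52 = 2.428e-5 J.
Per-photon energy: E = 1.113e-26 J.
N = E_total / E_photon = 2.18e21.

2.18e21 photons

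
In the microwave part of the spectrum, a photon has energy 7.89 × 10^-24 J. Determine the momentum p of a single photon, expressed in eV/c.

Take c = 2.99792458 × 10^8 m/s, 1 eV = 1.602176634 × 10^-19 J.
Since p = E/c for a photon, p = 2.632 × 10^-32 kg·m/s.
Converting to eV/c: p = 4.925 × 10^-5 eV/c ≈ 4.92 × 10^-5 eV/c.

4.92 × 10^-5 eV/c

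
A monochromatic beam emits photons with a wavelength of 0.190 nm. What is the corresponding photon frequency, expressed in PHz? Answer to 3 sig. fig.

1580 PHz

In SI units: λ = 0.190 nm = 1.90 × 10^-10 m.
For a photon f = c/λ, so f = 1.578 × 10^18 Hz.
Converting to PHz: f = 1578 PHz ≈ 1580 PHz.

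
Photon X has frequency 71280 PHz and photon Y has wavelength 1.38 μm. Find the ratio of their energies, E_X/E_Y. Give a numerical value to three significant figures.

3.28e5

E_X = 4.723e-14 J (from frequency = 71280 PHz, via E = hf).
E_Y = 1.439e-19 J (from wavelength = 1.38 μm, via E = hc/λ).
Ratio = 4.723e-14 / 1.439e-19 = 3.28e5.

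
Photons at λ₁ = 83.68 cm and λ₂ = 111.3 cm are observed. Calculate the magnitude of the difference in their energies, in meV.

Using E = hc/λ: E₁ = 2.3739e-25 J, E₂ = 1.7848e-25 J.
|ΔE| = |2.3739e-25 − 1.7848e-25| = 5.89e-26 J = 3.68e-4 meV.

3.68e-4 meV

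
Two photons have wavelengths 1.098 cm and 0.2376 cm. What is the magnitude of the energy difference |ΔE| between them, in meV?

0.409 meV

Using E = hc/λ: E₁ = 1.8091·10^-23 J, E₂ = 8.3605·10^-23 J.
|ΔE| = |1.8091·10^-23 − 8.3605·10^-23| = 6.55·10^-23 J = 0.409 meV.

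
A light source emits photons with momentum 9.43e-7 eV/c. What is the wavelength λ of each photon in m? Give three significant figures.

1.31 m

Take h = 6.62607015e-34 J·s, c = 2.99792458e8 m/s, 1 eV = 1.602176634e-19 J.
In SI units: p = 9.43e-7 eV/c = 5.0397e-34 kg·m/s.
The photon relation is λ = h/p, giving λ = 1.315 m.
So λ ≈ 1.31 m.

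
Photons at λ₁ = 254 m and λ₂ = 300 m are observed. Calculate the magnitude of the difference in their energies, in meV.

Using E = hc/λ: E₁ = 7.821 × 10^-28 J, E₂ = 6.621 × 10^-28 J.
|ΔE| = |7.821 × 10^-28 − 6.621 × 10^-28| = 1.20 × 10^-28 J = 7.48 × 10^-7 meV.

7.48 × 10^-7 meV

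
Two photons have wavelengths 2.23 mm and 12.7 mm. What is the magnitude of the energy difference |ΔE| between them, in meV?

0.458 meV

Using E = hc/λ: E₁ = 8.908·10^-23 J, E₂ = 1.564·10^-23 J.
|ΔE| = |8.908·10^-23 − 1.564·10^-23| = 7.34·10^-23 J = 0.458 meV.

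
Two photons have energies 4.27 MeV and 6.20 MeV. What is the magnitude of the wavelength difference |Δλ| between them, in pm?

Using λ = hc/E: λ₁ = 2.904 × 10^-13 m, λ₂ = 2.000 × 10^-13 m.
|Δλ| = |2.904 × 10^-13 − 2.000 × 10^-13| = 9.04 × 10^-14 m = 0.0904 pm.

0.0904 pm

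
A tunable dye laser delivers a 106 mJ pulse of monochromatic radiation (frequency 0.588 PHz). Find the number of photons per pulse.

2.72 × 10^17 photons

Per-photon energy: E = 3.896 × 10^-19 J (from frequency = 0.588 PHz).
N = E_total / E_photon = 0.106 J / 3.896 × 10^-19 J = 2.72 × 10^17.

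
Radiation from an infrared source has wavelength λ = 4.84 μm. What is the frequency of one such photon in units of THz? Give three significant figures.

61.9 THz

(c = 2.99792458e8 m/s.)
First convert: λ = 4.84 μm = 4.84e-6 m.
For a photon f = c/λ, so f = 6.194e13 Hz.
Converting to THz: f = 61.94 THz ≈ 61.9 THz.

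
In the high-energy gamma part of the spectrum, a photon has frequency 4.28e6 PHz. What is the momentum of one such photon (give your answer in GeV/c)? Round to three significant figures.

Take h = 6.62607015e-34 J·s, c = 2.99792458e8 m/s, 1 eV = 1.602176634e-19 J.
Convert to SI: f = 4.28e6 PHz = 4.28e21 Hz.
For a photon p = hf/c, so p = 9.460e-21 kg·m/s.
Converting to GeV/c: p = 0.01770 GeV/c ≈ 0.0177 GeV/c.

0.0177 GeV/c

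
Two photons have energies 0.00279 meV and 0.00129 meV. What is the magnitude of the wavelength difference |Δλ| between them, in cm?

51.7 cm

Using λ = hc/E: λ₁ = 0.4444 m, λ₂ = 0.9611 m.
|Δλ| = |0.4444 − 0.9611| = 0.517 m = 51.7 cm.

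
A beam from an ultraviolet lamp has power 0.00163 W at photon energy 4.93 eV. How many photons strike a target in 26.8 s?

5.53 × 10^16 photons

Total energy: E_total = P·t = 0.00163 × 26.8 = 0.04368 J.
Per-photon energy: E = 7.899 × 10^-19 J.
N = E_total / E_photon = 5.53 × 10^16.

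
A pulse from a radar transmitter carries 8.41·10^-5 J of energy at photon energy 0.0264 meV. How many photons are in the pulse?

1.99·10^19 photons

Per-photon energy: E = 4.230·10^-24 J (from energy = 0.0264 meV).
N = E_total / E_photon = 8.41·10^-5 J / 4.230·10^-24 J = 1.99·10^19.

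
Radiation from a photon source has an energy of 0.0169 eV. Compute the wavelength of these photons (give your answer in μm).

Use h = 6.62607015·10^-34 J·s, c = 2.99792458·10^8 m/s, 1 eV = 1.602176634·10^-19 J.
In SI units: E = 0.0169 eV = 2.7077·10^-21 J.
Since λ = hc/E for a photon, λ = 7.336·10^-5 m.
Converting to μm: λ = 73.36 μm ≈ 73.4 μm.

73.4 μm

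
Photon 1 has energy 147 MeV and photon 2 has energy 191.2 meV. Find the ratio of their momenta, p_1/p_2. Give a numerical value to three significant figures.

7.69 × 10^8

p_1 = 7.856 × 10^-20 kg·m/s (from energy = 147 MeV, via p = E/c).
p_2 = 1.022 × 10^-28 kg·m/s (from energy = 191.2 meV, via p = E/c).
Ratio = 7.856 × 10^-20 / 1.022 × 10^-28 = 7.69 × 10^8.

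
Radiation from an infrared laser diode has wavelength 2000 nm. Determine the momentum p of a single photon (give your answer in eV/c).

Take h = 6.62607015e-34 J·s, c = 2.99792458e8 m/s, 1 eV = 1.602176634e-19 J.
Convert to SI: λ = 2000 nm = 2.00e-6 m.
Apply p = h/λ: p = 3.313e-28 kg·m/s.
Converting to eV/c: p = 0.6199 eV/c ≈ 0.620 eV/c.

0.620 eV/c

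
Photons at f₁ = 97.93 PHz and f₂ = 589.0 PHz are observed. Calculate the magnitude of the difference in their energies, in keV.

Using E = hf: E₁ = 6.4889 × 10^-17 J, E₂ = 3.9028 × 10^-16 J.
|ΔE| = |6.4889 × 10^-17 − 3.9028 × 10^-16| = 3.25 × 10^-16 J = 2.03 keV.

2.03 keV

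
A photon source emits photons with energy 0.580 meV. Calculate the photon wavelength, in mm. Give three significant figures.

First convert: E = 0.580 meV = 9.2926·10^-23 J.
The photon relation is λ = hc/E, giving λ = 0.002138 m.
Converting to mm: λ = 2.138 mm ≈ 2.14 mm.

2.14 mm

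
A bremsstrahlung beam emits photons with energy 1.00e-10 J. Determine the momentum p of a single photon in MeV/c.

624 MeV/c

Take c = 2.99792458e8 m/s, 1 eV = 1.602176634e-19 J.
Apply p = E/c: p = 3.336e-19 kg·m/s.
Converting to MeV/c: p = 624.2 MeV/c ≈ 624 MeV/c.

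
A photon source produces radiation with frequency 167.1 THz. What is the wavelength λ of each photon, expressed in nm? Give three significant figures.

1790 nm

In SI units: f = 167.1 THz = 1.671 × 10^14 Hz.
Since λ = c/f for a photon, λ = 1.794 × 10^-6 m.
Converting to nm: λ = 1794 nm ≈ 1790 nm.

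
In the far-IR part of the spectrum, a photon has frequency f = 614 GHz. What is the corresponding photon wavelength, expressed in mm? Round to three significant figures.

(c = 2.99792458e8 m/s.)
Convert to SI: f = 614 GHz = 6.14e11 Hz.
For a photon λ = c/f, so λ = 4.883e-4 m.
Converting to mm: λ = 0.4883 mm ≈ 0.488 mm.

0.488 mm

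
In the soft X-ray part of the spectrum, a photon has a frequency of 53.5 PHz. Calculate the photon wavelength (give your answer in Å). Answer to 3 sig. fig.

56.0 Å

In SI units: f = 53.5 PHz = 5.35e16 Hz.
The photon relation is λ = c/f, giving λ = 5.604e-9 m.
Converting to Å: λ = 56.04 Å ≈ 56.0 Å.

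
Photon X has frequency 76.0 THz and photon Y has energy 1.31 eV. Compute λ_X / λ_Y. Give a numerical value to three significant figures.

λ_X = 3.945e-6 m (from frequency = 76.0 THz, via λ = c/f).
λ_Y = 9.464e-7 m (from energy = 1.31 eV, via λ = hc/E).
Ratio = 3.945e-6 / 9.464e-7 = 4.17.

4.17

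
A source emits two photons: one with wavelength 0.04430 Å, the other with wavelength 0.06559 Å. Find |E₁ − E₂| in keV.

90.8 keV

Using E = hc/λ: E₁ = 4.4841·10^-14 J, E₂ = 3.0286·10^-14 J.
|ΔE| = |4.4841·10^-14 − 3.0286·10^-14| = 1.46·10^-14 J = 90.8 keV.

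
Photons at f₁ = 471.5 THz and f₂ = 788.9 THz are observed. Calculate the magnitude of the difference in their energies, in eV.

Using E = hf: E₁ = 3.1242 × 10^-19 J, E₂ = 5.2273 × 10^-19 J.
|ΔE| = |3.1242 × 10^-19 − 5.2273 × 10^-19| = 2.10 × 10^-19 J = 1.31 eV.

1.31 eV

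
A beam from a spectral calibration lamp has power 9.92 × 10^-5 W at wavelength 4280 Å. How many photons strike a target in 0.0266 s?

5.69 × 10^12 photons

Total energy: E_total = P·t = 9.92 × 10^-5 × 0.0266 = 2.639 × 10^-6 J.
Per-photon energy: E = 4.641 × 10^-19 J.
N = E_total / E_photon = 5.69 × 10^12.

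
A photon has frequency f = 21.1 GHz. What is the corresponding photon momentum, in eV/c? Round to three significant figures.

8.73 × 10^-5 eV/c

First convert: f = 21.1 GHz = 2.11 × 10^10 Hz.
For a photon p = hf/c, so p = 4.664 × 10^-32 kg·m/s.
Converting to eV/c: p = 8.726 × 10^-5 eV/c ≈ 8.73 × 10^-5 eV/c.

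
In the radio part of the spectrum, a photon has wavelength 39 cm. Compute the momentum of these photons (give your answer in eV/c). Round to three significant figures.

In SI units: λ = 39 cm = 0.39 m.
Since p = h/λ for a photon, p = 1.699e-33 kg·m/s.
Converting to eV/c: p = 3.179e-6 eV/c ≈ 3.18e-6 eV/c.

3.18e-6 eV/c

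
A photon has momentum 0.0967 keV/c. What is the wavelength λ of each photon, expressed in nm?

12.8 nm

Convert to SI: p = 0.0967 keV/c = 5.1679e-26 kg·m/s.
For a photon λ = h/p, so λ = 1.282e-8 m.
Converting to nm: λ = 12.82 nm ≈ 12.8 nm.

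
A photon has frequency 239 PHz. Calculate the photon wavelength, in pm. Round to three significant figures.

1250 pm

Take c = 2.99792458 × 10^8 m/s.
First convert: f = 239 PHz = 2.39 × 10^17 Hz.
The photon relation is λ = c/f, giving λ = 1.254 × 10^-9 m.
Converting to pm: λ = 1254 pm ≈ 1250 pm.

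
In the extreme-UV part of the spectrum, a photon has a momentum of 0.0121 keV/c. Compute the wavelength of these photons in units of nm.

Take h = 6.62607015e-34 J·s, c = 2.99792458e8 m/s, 1 eV = 1.602176634e-19 J.
Convert to SI: p = 0.0121 keV/c = 6.4666e-27 kg·m/s.
Apply λ = h/p: λ = 1.025e-7 m.
Converting to nm: λ = 102.5 nm ≈ 102 nm.

102 nm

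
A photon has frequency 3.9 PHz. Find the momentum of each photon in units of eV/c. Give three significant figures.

(h = 6.62607015 × 10^-34 J·s, c = 2.99792458 × 10^8 m/s, 1 eV = 1.602176634 × 10^-19 J.)
In SI units: f = 3.9 PHz = 3.9 × 10^15 Hz.
Apply p = hf/c: p = 8.620 × 10^-27 kg·m/s.
Converting to eV/c: p = 16.13 eV/c ≈ 16.1 eV/c.

16.1 eV/c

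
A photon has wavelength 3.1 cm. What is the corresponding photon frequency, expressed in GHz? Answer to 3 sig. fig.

First convert: λ = 3.1 cm = 0.031 m.
For a photon f = c/λ, so f = 9.671e9 Hz.
Converting to GHz: f = 9.671 GHz ≈ 9.67 GHz.

9.67 GHz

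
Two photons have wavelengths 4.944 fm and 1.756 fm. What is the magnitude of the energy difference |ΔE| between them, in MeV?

455 MeV

Using E = hc/λ: E₁ = 4.0179 × 10^-11 J, E₂ = 1.1312 × 10^-10 J.
|ΔE| = |4.0179 × 10^-11 − 1.1312 × 10^-10| = 7.29 × 10^-11 J = 455 MeV.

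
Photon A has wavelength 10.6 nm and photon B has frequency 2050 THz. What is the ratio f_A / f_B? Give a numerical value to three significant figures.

f_A = 2.828·10^16 Hz (from wavelength = 10.6 nm, via f = c/λ).
f_B = 2.050·10^15 Hz (from frequency = 2050 THz, via f given directly).
Ratio = 2.828·10^16 / 2.050·10^15 = 13.8.

13.8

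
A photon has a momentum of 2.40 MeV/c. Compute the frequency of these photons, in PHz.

Use h = 6.62607015 × 10^-34 J·s, c = 2.99792458 × 10^8 m/s, 1 eV = 1.602176634 × 10^-19 J.
In SI units: p = 2.40 MeV/c = 1.2826 × 10^-21 kg·m/s.
The photon relation is f = pc/h, giving f = 5.803 × 10^20 Hz.
Converting to PHz: f = 580300 PHz ≈ 5.80 × 10^5 PHz.

5.80 × 10^5 PHz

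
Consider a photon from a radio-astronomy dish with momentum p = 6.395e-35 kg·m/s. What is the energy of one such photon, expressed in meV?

1.20e-4 meV

Use c = 2.99792458e8 m/s, 1 eV = 1.602176634e-19 J.
The photon relation is E = pc, giving E = 1.917e-26 J.
Converting to meV: E = 1.197e-4 meV ≈ 1.20e-4 meV.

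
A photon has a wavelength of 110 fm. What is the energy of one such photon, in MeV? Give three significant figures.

11.3 MeV

Take h = 6.62607015 × 10^-34 J·s, c = 2.99792458 × 10^8 m/s, 1 eV = 1.602176634 × 10^-19 J.
In SI units: λ = 110 fm = 1.1 × 10^-13 m.
Apply E = hc/λ: E = 1.806 × 10^-12 J.
Converting to MeV: E = 11.27 MeV ≈ 11.3 MeV.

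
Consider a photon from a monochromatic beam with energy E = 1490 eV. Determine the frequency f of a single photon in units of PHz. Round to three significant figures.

360 PHz

Use h = 6.62607015 × 10^-34 J·s, 1 eV = 1.602176634 × 10^-19 J.
In SI units: E = 1490 eV = 2.3872 × 10^-16 J.
The photon relation is f = E/h, giving f = 3.603 × 10^17 Hz.
Converting to PHz: f = 360.3 PHz ≈ 360 PHz.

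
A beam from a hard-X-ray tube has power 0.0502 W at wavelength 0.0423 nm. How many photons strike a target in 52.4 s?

5.60 × 10^14 photons

Total energy: E_total = P·t = 0.0502 × 52.4 = 2.630 J.
Per-photon energy: E = 4.696 × 10^-15 J.
N = E_total / E_photon = 5.60 × 10^14.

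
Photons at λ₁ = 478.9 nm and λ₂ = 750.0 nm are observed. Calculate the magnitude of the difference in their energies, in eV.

Using E = hc/λ: E₁ = 4.1479e-19 J, E₂ = 2.6486e-19 J.
|ΔE| = |4.1479e-19 − 2.6486e-19| = 1.50e-19 J = 0.936 eV.

0.936 eV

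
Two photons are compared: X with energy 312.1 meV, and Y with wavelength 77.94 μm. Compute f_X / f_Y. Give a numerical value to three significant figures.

f_X = 7.547e13 Hz (from energy = 312.1 meV, via f = E/h).
f_Y = 3.846e12 Hz (from wavelength = 77.94 μm, via f = c/λ).
Ratio = 7.547e13 / 3.846e12 = 19.6.

19.6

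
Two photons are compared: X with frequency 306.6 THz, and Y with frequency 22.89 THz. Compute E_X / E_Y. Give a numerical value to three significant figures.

E_X = 2.032e-19 J (from frequency = 306.6 THz, via E = hf).
E_Y = 1.517e-20 J (from frequency = 22.89 THz, via E = hf).
Ratio = 2.032e-19 / 1.517e-20 = 13.4.

13.4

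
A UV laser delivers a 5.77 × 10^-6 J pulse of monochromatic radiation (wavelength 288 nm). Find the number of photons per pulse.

Per-photon energy: E = 6.897 × 10^-19 J (from wavelength = 288 nm).
N = E_total / E_photon = 5.77 × 10^-6 J / 6.897 × 10^-19 J = 8.37 × 10^12.

8.37 × 10^12 photons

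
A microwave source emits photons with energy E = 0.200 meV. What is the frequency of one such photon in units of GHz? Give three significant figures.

48.4 GHz

(h = 6.62607015 × 10^-34 J·s, 1 eV = 1.602176634 × 10^-19 J.)
First convert: E = 0.200 meV = 3.2044 × 10^-23 J.
For a photon f = E/h, so f = 4.836 × 10^10 Hz.
Converting to GHz: f = 48.36 GHz ≈ 48.4 GHz.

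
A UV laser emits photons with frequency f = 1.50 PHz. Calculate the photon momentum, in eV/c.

First convert: f = 1.50 PHz = 1.50·10^15 Hz.
The photon relation is p = hf/c, giving p = 3.315·10^-27 kg·m/s.
Converting to eV/c: p = 6.204 eV/c ≈ 6.20 eV/c.

6.20 eV/c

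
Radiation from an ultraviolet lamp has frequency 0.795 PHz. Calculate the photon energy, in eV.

3.29 eV

First convert: f = 0.795 PHz = 7.95·10^14 Hz.
The photon relation is E = hf, giving E = 5.268·10^-19 J.
Converting to eV: E = 3.288 eV ≈ 3.29 eV.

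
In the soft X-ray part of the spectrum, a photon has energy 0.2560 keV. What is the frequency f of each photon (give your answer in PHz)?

61.9 PHz

Take h = 6.62607015 × 10^-34 J·s, 1 eV = 1.602176634 × 10^-19 J.
First convert: E = 0.2560 keV = 4.1016 × 10^-17 J.
Since f = E/h for a photon, f = 6.190 × 10^16 Hz.
Converting to PHz: f = 61.90 PHz ≈ 61.9 PHz.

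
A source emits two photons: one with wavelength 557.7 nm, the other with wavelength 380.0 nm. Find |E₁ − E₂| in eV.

Using E = hc/λ: E₁ = 3.5619 × 10^-19 J, E₂ = 5.2275 × 10^-19 J.
|ΔE| = |3.5619 × 10^-19 − 5.2275 × 10^-19| = 1.67 × 10^-19 J = 1.04 eV.

1.04 eV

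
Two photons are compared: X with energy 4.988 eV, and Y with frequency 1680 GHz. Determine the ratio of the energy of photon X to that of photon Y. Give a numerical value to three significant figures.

718

E_X = 7.992·10^-19 J (from energy = 4.988 eV, via E given directly).
E_Y = 1.113·10^-21 J (from frequency = 1680 GHz, via E = hf).
Ratio = 7.992·10^-19 / 1.113·10^-21 = 718.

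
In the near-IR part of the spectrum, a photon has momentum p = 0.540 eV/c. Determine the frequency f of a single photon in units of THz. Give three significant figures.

Convert to SI: p = 0.540 eV/c = 2.8859e-28 kg·m/s.
Apply f = pc/h: f = 1.306e14 Hz.
Converting to THz: f = 130.6 THz ≈ 131 THz.

131 THz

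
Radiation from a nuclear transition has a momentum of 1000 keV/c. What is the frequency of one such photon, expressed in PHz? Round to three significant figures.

2.42 × 10^5 PHz

Convert to SI: p = 1000 keV/c = 5.3443 × 10^-22 kg·m/s.
For a photon f = pc/h, so f = 2.418 × 10^20 Hz.
Converting to PHz: f = 241800 PHz ≈ 2.42 × 10^5 PHz.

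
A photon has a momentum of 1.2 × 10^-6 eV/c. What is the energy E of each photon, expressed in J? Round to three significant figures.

1.92 × 10^-25 J

Use c = 2.99792458 × 10^8 m/s, 1 eV = 1.602176634 × 10^-19 J.
First convert: p = 1.2 × 10^-6 eV/c = 6.4131 × 10^-34 kg·m/s.
Apply E = pc: E = 1.923 × 10^-25 J.
So E ≈ 1.92 × 10^-25 J.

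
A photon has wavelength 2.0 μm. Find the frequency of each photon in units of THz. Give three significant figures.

150 THz

In SI units: λ = 2.0 μm = 2.0e-6 m.
For a photon f = c/λ, so f = 1.499e14 Hz.
Converting to THz: f = 149.9 THz ≈ 150 THz.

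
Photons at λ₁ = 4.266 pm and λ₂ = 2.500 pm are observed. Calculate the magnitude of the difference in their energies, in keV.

205 keV

Using E = hc/λ: E₁ = 4.6565e-14 J, E₂ = 7.9458e-14 J.
|ΔE| = |4.6565e-14 − 7.9458e-14| = 3.29e-14 J = 205 keV.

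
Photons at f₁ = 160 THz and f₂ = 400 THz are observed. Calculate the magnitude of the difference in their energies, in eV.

0.993 eV

Using E = hf: E₁ = 1.060 × 10^-19 J, E₂ = 2.650 × 10^-19 J.
|ΔE| = |1.060 × 10^-19 − 2.650 × 10^-19| = 1.59 × 10^-19 J = 0.993 eV.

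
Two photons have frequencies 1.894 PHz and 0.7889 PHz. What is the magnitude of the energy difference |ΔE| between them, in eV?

4.57 eV

Using E = hf: E₁ = 1.2550e-18 J, E₂ = 5.2273e-19 J.
|ΔE| = |1.2550e-18 − 5.2273e-19| = 7.32e-19 J = 4.57 eV.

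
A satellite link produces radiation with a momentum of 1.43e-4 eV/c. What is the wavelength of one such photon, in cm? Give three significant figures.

0.867 cm

Convert to SI: p = 1.43e-4 eV/c = 7.6423e-32 kg·m/s.
Since λ = h/p for a photon, λ = 0.008670 m.
Converting to cm: λ = 0.8670 cm ≈ 0.867 cm.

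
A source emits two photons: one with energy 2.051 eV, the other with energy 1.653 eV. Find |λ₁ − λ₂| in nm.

Using λ = hc/E: λ₁ = 6.0451e-7 m, λ₂ = 7.5006e-7 m.
|Δλ| = |6.0451e-7 − 7.5006e-7| = 1.46e-7 m = 146 nm.

146 nm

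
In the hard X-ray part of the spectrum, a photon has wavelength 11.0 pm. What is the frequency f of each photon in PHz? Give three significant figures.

Convert to SI: λ = 11.0 pm = 1.10e-11 m.
The photon relation is f = c/λ, giving f = 2.725e19 Hz.
Converting to PHz: f = 27250 PHz ≈ 2.73e4 PHz.

2.73e4 PHz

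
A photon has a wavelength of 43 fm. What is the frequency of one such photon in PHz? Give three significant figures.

Use c = 2.99792458e8 m/s.
Convert to SI: λ = 43 fm = 4.3e-14 m.
Since f = c/λ for a photon, f = 6.972e21 Hz.
Converting to PHz: f = 6.972e6 PHz ≈ 6.97e6 PHz.

6.97e6 PHz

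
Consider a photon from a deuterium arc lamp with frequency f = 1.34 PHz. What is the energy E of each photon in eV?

Convert to SI: f = 1.34 PHz = 1.34e15 Hz.
The photon relation is E = hf, giving E = 8.879e-19 J.
Converting to eV: E = 5.542 eV ≈ 5.54 eV.

5.54 eV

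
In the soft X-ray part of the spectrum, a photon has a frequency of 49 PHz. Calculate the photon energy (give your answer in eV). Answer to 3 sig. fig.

In SI units: f = 49 PHz = 4.9·10^16 Hz.
The photon relation is E = hf, giving E = 3.247·10^-17 J.
Converting to eV: E = 202.6 eV ≈ 203 eV.

203 eV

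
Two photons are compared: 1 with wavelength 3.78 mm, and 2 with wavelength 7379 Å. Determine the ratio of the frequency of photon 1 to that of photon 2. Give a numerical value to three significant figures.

1.95 × 10^-4

f_1 = 7.931 × 10^10 Hz (from wavelength = 3.78 mm, via f = c/λ).
f_2 = 4.063 × 10^14 Hz (from wavelength = 7379 Å, via f = c/λ).
Ratio = 7.931 × 10^10 / 4.063 × 10^14 = 1.95 × 10^-4.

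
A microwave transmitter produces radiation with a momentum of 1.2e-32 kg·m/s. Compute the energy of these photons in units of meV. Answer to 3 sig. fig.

For a photon E = pc, so E = 3.598e-24 J.
Converting to meV: E = 0.02245 meV ≈ 0.0225 meV.

0.0225 meV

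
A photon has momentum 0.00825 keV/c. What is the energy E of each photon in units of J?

First convert: p = 0.00825 keV/c = 4.4090 × 10^-27 kg·m/s.
The photon relation is E = pc, giving E = 1.322 × 10^-18 J.
So E ≈ 1.32 × 10^-18 J.

1.32 × 10^-18 J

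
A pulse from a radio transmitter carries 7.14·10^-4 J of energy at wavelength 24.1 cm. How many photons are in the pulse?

Per-photon energy: E = 8.243·10^-25 J (from wavelength = 24.1 cm).
N = E_total / E_photon = 7.14·10^-4 J / 8.243·10^-25 J = 8.66·10^20.

8.66·10^20 photons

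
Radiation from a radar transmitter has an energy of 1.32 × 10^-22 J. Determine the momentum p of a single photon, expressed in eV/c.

8.24 × 10^-4 eV/c

Use c = 2.99792458 × 10^8 m/s, 1 eV = 1.602176634 × 10^-19 J.
The photon relation is p = E/c, giving p = 4.403 × 10^-31 kg·m/s.
Converting to eV/c: p = 8.239 × 10^-4 eV/c ≈ 8.24 × 10^-4 eV/c.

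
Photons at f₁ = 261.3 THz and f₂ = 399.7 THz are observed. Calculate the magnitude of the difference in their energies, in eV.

0.572 eV

Using E = hf: E₁ = 1.7314 × 10^-19 J, E₂ = 2.6484 × 10^-19 J.
|ΔE| = |1.7314 × 10^-19 − 2.6484 × 10^-19| = 9.17 × 10^-20 J = 0.572 eV.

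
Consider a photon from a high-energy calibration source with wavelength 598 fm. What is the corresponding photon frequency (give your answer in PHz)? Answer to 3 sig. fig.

First convert: λ = 598 fm = 5.98·10^-13 m.
For a photon f = c/λ, so f = 5.013·10^20 Hz.
Converting to PHz: f = 501300 PHz ≈ 5.01·10^5 PHz.

5.01·10^5 PHz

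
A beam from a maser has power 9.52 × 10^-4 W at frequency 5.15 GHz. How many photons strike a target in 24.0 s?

Total energy: E_total = P·t = 9.52 × 10^-4 × 24.0 = 0.02285 J.
Per-photon energy: E = 3.412 × 10^-24 J.
N = E_total / E_photon = 6.70 × 10^21.

6.70 × 10^21 photons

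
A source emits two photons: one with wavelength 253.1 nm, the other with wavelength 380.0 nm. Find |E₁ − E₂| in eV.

Using E = hc/λ: E₁ = 7.8485e-19 J, E₂ = 5.2275e-19 J.
|ΔE| = |7.8485e-19 − 5.2275e-19| = 2.62e-19 J = 1.64 eV.

1.64 eV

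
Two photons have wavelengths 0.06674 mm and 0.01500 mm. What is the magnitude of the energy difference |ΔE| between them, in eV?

0.0641 eV

Using E = hc/λ: E₁ = 2.9764 × 10^-21 J, E₂ = 1.3243 × 10^-20 J.
|ΔE| = |2.9764 × 10^-21 − 1.3243 × 10^-20| = 1.03 × 10^-20 J = 0.0641 eV.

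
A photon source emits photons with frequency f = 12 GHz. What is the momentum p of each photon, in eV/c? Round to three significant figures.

4.96·10^-5 eV/c

Convert to SI: f = 12 GHz = 1.2·10^10 Hz.
Apply p = hf/c: p = 2.652·10^-32 kg·m/s.
Converting to eV/c: p = 4.963·10^-5 eV/c ≈ 4.96·10^-5 eV/c.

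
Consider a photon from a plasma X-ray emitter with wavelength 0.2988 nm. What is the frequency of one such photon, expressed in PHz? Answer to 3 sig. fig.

(c = 2.99792458e8 m/s.)
Convert to SI: λ = 0.2988 nm = 2.988e-10 m.
Since f = c/λ for a photon, f = 1.003e18 Hz.
Converting to PHz: f = 1003 PHz ≈ 1000 PHz.

1000 PHz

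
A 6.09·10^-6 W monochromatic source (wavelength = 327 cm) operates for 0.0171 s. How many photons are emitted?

Total energy: E_total = P·t = 6.09·10^-6 × 0.0171 = 1.041·10^-7 J.
Per-photon energy: E = 6.075·10^-26 J.
N = E_total / E_photon = 1.71·10^18.

1.71·10^18 photons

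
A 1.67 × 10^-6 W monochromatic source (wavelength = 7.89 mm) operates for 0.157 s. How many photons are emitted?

Total energy: E_total = P·t = 1.67 × 10^-6 × 0.157 = 2.622 × 10^-7 J.
Per-photon energy: E = 2.518 × 10^-23 J.
N = E_total / E_photon = 1.04 × 10^16.

1.04 × 10^16 photons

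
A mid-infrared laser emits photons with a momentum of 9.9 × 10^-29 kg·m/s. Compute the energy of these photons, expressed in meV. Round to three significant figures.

Since E = pc for a photon, E = 2.968 × 10^-20 J.
Converting to meV: E = 185.2 meV ≈ 185 meV.

185 meV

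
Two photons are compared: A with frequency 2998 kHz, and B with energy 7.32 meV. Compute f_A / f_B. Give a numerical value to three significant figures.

f_A = 2.998e6 Hz (from frequency = 2998 kHz, via f given directly).
f_B = 1.770e12 Hz (from energy = 7.32 meV, via f = E/h).
Ratio = 2.998e6 / 1.770e12 = 1.69e-6.

1.69e-6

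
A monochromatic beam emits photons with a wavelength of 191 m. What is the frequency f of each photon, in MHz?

1.57 MHz

Take c = 2.99792458 × 10^8 m/s.
Apply f = c/λ: f = 1.570 × 10^6 Hz.
Converting to MHz: f = 1.570 MHz ≈ 1.57 MHz.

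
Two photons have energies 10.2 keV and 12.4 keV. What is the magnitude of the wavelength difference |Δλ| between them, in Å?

Using λ = hc/E: λ₁ = 1.216e-10 m, λ₂ = 9.999e-11 m.
|Δλ| = |1.216e-10 − 9.999e-11| = 2.16e-11 m = 0.216 Å.

0.216 Å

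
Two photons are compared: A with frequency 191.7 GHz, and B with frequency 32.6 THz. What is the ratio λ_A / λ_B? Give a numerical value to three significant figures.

170

λ_A = 0.001564 m (from frequency = 191.7 GHz, via λ = c/f).
λ_B = 9.196e-6 m (from frequency = 32.6 THz, via λ = c/f).
Ratio = 0.001564 / 9.196e-6 = 170.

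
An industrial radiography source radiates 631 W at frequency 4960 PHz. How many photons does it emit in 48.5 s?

9.31e18 photons

Total energy: E_total = P·t = 631 × 48.5 = 30600 J.
Per-photon energy: E = 3.287e-15 J.
N = E_total / E_photon = 9.31e18.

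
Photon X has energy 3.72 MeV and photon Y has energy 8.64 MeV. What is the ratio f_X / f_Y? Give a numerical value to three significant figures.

0.431

f_X = 8.995·10^20 Hz (from energy = 3.72 MeV, via f = E/h).
f_Y = 2.089·10^21 Hz (from energy = 8.64 MeV, via f = E/h).
Ratio = 8.995·10^20 / 2.089·10^21 = 0.431.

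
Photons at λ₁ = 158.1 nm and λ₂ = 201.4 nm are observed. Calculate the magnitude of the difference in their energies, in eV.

1.69 eV

Using E = hc/λ: E₁ = 1.2564e-18 J, E₂ = 9.8632e-19 J.
|ΔE| = |1.2564e-18 − 9.8632e-19| = 2.70e-19 J = 1.69 eV.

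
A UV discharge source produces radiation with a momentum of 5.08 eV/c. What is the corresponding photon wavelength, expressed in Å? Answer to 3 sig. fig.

2440 Å

Convert to SI: p = 5.08 eV/c = 2.7149 × 10^-27 kg·m/s.
The photon relation is λ = h/p, giving λ = 2.441 × 10^-7 m.
Converting to Å: λ = 2441 Å ≈ 2440 Å.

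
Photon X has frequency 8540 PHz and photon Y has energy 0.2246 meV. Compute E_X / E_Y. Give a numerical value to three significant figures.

1.57e8

E_X = 5.659e-15 J (from frequency = 8540 PHz, via E = hf).
E_Y = 3.598e-23 J (from energy = 0.2246 meV, via E given directly).
Ratio = 5.659e-15 / 3.598e-23 = 1.57e8.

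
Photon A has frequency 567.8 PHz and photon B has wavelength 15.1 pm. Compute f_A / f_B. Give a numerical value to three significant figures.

0.0286

f_A = 5.678 × 10^17 Hz (from frequency = 567.8 PHz, via f given directly).
f_B = 1.985 × 10^19 Hz (from wavelength = 15.1 pm, via f = c/λ).
Ratio = 5.678 × 10^17 / 1.985 × 10^19 = 0.0286.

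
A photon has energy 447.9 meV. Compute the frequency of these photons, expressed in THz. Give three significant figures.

108 THz

(h = 6.62607015e-34 J·s, 1 eV = 1.602176634e-19 J.)
Convert to SI: E = 447.9 meV = 7.1761e-20 J.
Since f = E/h for a photon, f = 1.083e14 Hz.
Converting to THz: f = 108.3 THz ≈ 108 THz.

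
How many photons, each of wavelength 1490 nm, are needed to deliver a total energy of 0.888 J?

Per-photon energy: E = 1.333e-19 J (from wavelength = 1490 nm).
N = E_total / E_photon = 0.888 J / 1.333e-19 J = 6.66e18.

6.66e18 photons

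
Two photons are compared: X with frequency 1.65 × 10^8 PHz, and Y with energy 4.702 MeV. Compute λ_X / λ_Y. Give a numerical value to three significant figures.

6.89 × 10^-3

λ_X = 1.817 × 10^-15 m (from frequency = 1.65 × 10^8 PHz, via λ = c/f).
λ_Y = 2.637 × 10^-13 m (from energy = 4.702 MeV, via λ = hc/E).
Ratio = 1.817 × 10^-15 / 2.637 × 10^-13 = 6.89 × 10^-3.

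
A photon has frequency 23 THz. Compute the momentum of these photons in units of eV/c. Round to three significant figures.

(h = 6.62607015e-34 J·s, c = 2.99792458e8 m/s, 1 eV = 1.602176634e-19 J.)
First convert: f = 23 THz = 2.3e13 Hz.
Apply p = hf/c: p = 5.084e-29 kg·m/s.
Converting to eV/c: p = 0.09512 eV/c ≈ 0.0951 eV/c.

0.0951 eV/c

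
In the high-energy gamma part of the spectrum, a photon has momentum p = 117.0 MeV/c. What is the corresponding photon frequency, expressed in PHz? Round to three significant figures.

Convert to SI: p = 117.0 MeV/c = 6.2528 × 10^-20 kg·m/s.
The photon relation is f = pc/h, giving f = 2.829 × 10^22 Hz.
Converting to PHz: f = 2.829 × 10^7 PHz ≈ 2.83 × 10^7 PHz.

2.83 × 10^7 PHz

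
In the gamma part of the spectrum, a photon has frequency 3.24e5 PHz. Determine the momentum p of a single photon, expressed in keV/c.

1340 keV/c

First convert: f = 3.24e5 PHz = 3.24e20 Hz.
Apply p = hf/c: p = 7.161e-22 kg·m/s.
Converting to keV/c: p = 1340 keV/c ≈ 1340 keV/c.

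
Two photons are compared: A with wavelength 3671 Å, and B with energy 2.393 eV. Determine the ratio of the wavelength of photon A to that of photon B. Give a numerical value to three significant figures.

0.709

λ_A = 3.671e-7 m (from wavelength = 3671 Å, via λ given directly).
λ_B = 5.181e-7 m (from energy = 2.393 eV, via λ = hc/E).
Ratio = 3.671e-7 / 5.181e-7 = 0.709.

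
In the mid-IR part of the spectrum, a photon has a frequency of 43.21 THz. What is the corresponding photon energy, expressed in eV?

0.179 eV

In SI units: f = 43.21 THz = 4.321 × 10^13 Hz.
Apply E = hf: E = 2.863 × 10^-20 J.
Converting to eV: E = 0.1787 eV ≈ 0.179 eV.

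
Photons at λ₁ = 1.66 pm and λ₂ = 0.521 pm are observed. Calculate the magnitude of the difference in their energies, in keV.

1630 keV

Using E = hc/λ: E₁ = 1.197 × 10^-13 J, E₂ = 3.813 × 10^-13 J.
|ΔE| = |1.197 × 10^-13 − 3.813 × 10^-13| = 2.62 × 10^-13 J = 1630 keV.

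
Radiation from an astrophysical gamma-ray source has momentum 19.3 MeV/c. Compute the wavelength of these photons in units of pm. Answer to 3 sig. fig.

(h = 6.62607015 × 10^-34 J·s, c = 2.99792458 × 10^8 m/s, 1 eV = 1.602176634 × 10^-19 J.)
Convert to SI: p = 19.3 MeV/c = 1.0314 × 10^-20 kg·m/s.
Since λ = h/p for a photon, λ = 6.424 × 10^-14 m.
Converting to pm: λ = 0.06424 pm ≈ 0.0642 pm.

0.0642 pm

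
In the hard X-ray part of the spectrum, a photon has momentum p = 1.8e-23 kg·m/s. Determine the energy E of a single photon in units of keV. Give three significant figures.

33.7 keV

(c = 2.99792458e8 m/s, 1 eV = 1.602176634e-19 J.)
Apply E = pc: E = 5.396e-15 J.
Converting to keV: E = 33.68 keV ≈ 33.7 keV.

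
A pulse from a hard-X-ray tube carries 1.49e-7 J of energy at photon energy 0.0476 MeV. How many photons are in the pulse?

Per-photon energy: E = 7.626e-15 J (from energy = 0.0476 MeV).
N = E_total / E_photon = 1.49e-7 J / 7.626e-15 J = 1.95e7.

1.95e7 photons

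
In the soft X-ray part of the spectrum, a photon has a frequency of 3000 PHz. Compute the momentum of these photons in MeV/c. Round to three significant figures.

(h = 6.62607015 × 10^-34 J·s, c = 2.99792458 × 10^8 m/s, 1 eV = 1.602176634 × 10^-19 J.)
In SI units: f = 3000 PHz = 3.0 × 10^18 Hz.
The photon relation is p = hf/c, giving p = 6.631 × 10^-24 kg·m/s.
Converting to MeV/c: p = 0.01241 MeV/c ≈ 0.0124 MeV/c.

0.0124 MeV/c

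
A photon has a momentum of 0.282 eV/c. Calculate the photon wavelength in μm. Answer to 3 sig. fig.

(h = 6.62607015e-34 J·s, c = 2.99792458e8 m/s, 1 eV = 1.602176634e-19 J.)
In SI units: p = 0.282 eV/c = 1.5071e-28 kg·m/s.
The photon relation is λ = h/p, giving λ = 4.397e-6 m.
Converting to μm: λ = 4.397 μm ≈ 4.40 μm.

4.40 μm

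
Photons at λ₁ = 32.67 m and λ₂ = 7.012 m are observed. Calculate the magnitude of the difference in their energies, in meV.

Using E = hc/λ: E₁ = 6.0803e-27 J, E₂ = 2.8329e-26 J.
|ΔE| = |6.0803e-27 − 2.8329e-26| = 2.22e-26 J = 1.39e-4 meV.

1.39e-4 meV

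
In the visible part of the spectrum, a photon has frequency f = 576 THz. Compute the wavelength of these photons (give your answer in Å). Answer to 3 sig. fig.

5200 Å

Convert to SI: f = 576 THz = 5.76e14 Hz.
For a photon λ = c/f, so λ = 5.205e-7 m.
Converting to Å: λ = 5205 Å ≈ 5200 Å.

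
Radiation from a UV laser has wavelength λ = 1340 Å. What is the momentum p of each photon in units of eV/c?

First convert: λ = 1340 Å = 1.34e-7 m.
Since p = h/λ for a photon, p = 4.945e-27 kg·m/s.
Converting to eV/c: p = 9.253 eV/c ≈ 9.25 eV/c.

9.25 eV/c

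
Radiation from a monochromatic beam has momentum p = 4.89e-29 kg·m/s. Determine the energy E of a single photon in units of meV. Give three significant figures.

91.5 meV

Take c = 2.99792458e8 m/s, 1 eV = 1.602176634e-19 J.
Apply E = pc: E = 1.466e-20 J.
Converting to meV: E = 91.50 meV ≈ 91.5 meV.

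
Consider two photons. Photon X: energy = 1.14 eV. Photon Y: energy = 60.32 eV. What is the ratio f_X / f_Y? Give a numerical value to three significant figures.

f_X = 2.757e14 Hz (from energy = 1.14 eV, via f = E/h).
f_Y = 1.459e16 Hz (from energy = 60.32 eV, via f = E/h).
Ratio = 2.757e14 / 1.459e16 = 0.0189.

0.0189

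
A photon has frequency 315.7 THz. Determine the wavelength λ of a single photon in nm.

950 nm

Take c = 2.99792458e8 m/s.
First convert: f = 315.7 THz = 3.157e14 Hz.
Since λ = c/f for a photon, λ = 9.496e-7 m.
Converting to nm: λ = 949.6 nm ≈ 950 nm.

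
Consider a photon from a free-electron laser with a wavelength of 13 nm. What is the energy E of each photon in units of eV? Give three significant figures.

(h = 6.62607015e-34 J·s, c = 2.99792458e8 m/s, 1 eV = 1.602176634e-19 J.)
First convert: λ = 13 nm = 1.3e-8 m.
Since E = hc/λ for a photon, E = 1.528e-17 J.
Converting to eV: E = 95.37 eV ≈ 95.4 eV.

95.4 eV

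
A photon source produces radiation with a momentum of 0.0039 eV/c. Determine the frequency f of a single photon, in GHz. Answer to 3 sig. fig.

943 GHz

Take h = 6.62607015e-34 J·s, c = 2.99792458e8 m/s, 1 eV = 1.602176634e-19 J.
Convert to SI: p = 0.0039 eV/c = 2.0843e-30 kg·m/s.
Since f = pc/h for a photon, f = 9.430e11 Hz.
Converting to GHz: f = 943.0 GHz ≈ 943 GHz.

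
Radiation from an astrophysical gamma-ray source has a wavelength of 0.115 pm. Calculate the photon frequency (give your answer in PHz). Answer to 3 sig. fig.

2.61e6 PHz

(c = 2.99792458e8 m/s.)
Convert to SI: λ = 0.115 pm = 1.15e-13 m.
For a photon f = c/λ, so f = 2.607e21 Hz.
Converting to PHz: f = 2.607e6 PHz ≈ 2.61e6 PHz.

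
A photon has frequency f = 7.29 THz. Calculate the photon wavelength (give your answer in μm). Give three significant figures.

41.1 μm

Take c = 2.99792458e8 m/s.
First convert: f = 7.29 THz = 7.29e12 Hz.
The photon relation is λ = c/f, giving λ = 4.112e-5 m.
Converting to μm: λ = 41.12 μm ≈ 41.1 μm.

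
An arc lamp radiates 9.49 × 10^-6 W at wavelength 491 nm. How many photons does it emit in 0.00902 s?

2.12 × 10^11 photons

Total energy: E_total = P·t = 9.49 × 10^-6 × 0.00902 = 8.560 × 10^-8 J.
Per-photon energy: E = 4.046 × 10^-19 J.
N = E_total / E_photon = 2.12 × 10^11.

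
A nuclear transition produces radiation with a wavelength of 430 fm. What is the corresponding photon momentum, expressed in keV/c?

(h = 6.62607015·10^-34 J·s, c = 2.99792458·10^8 m/s, 1 eV = 1.602176634·10^-19 J.)
In SI units: λ = 430 fm = 4.30·10^-13 m.
For a photon p = h/λ, so p = 1.541·10^-21 kg·m/s.
Converting to keV/c: p = 2883 keV/c ≈ 2880 keV/c.

2880 keV/c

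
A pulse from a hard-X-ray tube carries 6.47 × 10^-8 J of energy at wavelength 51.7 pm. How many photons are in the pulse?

Per-photon energy: E = 3.842 × 10^-15 J (from wavelength = 51.7 pm).
N = E_total / E_photon = 6.47 × 10^-8 J / 3.842 × 10^-15 J = 1.68 × 10^7.

1.68 × 10^7 photons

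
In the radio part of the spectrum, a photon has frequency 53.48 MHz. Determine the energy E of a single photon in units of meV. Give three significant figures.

(h = 6.62607015e-34 J·s, 1 eV = 1.602176634e-19 J.)
Convert to SI: f = 53.48 MHz = 5.348e7 Hz.
Apply E = hf: E = 3.544e-26 J.
Converting to meV: E = 2.212e-4 meV ≈ 2.21e-4 meV.

2.21e-4 meV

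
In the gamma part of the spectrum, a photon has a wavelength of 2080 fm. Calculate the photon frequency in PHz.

In SI units: λ = 2080 fm = 2.080·10^-12 m.
The photon relation is f = c/λ, giving f = 1.441·10^20 Hz.
Converting to PHz: f = 144100 PHz ≈ 1.44·10^5 PHz.

1.44·10^5 PHz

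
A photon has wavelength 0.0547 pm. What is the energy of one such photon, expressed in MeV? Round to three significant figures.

22.7 MeV

(h = 6.62607015·10^-34 J·s, c = 2.99792458·10^8 m/s, 1 eV = 1.602176634·10^-19 J.)
Convert to SI: λ = 0.0547 pm = 5.47·10^-14 m.
The photon relation is E = hc/λ, giving E = 3.632·10^-12 J.
Converting to MeV: E = 22.67 MeV ≈ 22.7 MeV.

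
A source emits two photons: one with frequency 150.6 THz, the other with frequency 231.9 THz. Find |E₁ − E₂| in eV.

0.336 eV

Using E = hf: E₁ = 9.9789 × 10^-20 J, E₂ = 1.5366 × 10^-19 J.
|ΔE| = |9.9789 × 10^-20 − 1.5366 × 10^-19| = 5.39 × 10^-20 J = 0.336 eV.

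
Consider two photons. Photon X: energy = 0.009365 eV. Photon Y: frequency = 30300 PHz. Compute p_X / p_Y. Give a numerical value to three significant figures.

7.47 × 10^-8

p_X = 5.005 × 10^-30 kg·m/s (from energy = 0.009365 eV, via p = E/c).
p_Y = 6.697 × 10^-23 kg·m/s (from frequency = 30300 PHz, via p = hf/c).
Ratio = 5.005 × 10^-30 / 6.697 × 10^-23 = 7.47 × 10^-8.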